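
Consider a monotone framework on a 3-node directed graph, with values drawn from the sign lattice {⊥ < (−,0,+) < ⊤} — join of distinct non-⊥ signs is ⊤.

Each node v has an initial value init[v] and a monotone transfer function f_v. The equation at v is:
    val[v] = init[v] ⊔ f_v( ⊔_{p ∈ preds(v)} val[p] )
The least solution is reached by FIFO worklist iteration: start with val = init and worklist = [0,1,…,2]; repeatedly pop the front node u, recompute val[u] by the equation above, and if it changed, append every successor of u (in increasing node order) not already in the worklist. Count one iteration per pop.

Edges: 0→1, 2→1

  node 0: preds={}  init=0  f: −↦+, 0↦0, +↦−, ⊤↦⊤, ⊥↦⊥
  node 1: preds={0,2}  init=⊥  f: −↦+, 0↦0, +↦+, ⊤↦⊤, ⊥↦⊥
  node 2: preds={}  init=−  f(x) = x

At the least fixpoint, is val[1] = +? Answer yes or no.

Trace (3 dequeues):
  [1] u=0 | in ⊥ | out 0 | ==
  [2] u=1 | in ⊤ | out ⊤ | prev ⊥ | push {}
  [3] u=2 | in ⊥ | out − | ==

Converged values:
  [0] 0
  [1] ⊤
  [2] −

no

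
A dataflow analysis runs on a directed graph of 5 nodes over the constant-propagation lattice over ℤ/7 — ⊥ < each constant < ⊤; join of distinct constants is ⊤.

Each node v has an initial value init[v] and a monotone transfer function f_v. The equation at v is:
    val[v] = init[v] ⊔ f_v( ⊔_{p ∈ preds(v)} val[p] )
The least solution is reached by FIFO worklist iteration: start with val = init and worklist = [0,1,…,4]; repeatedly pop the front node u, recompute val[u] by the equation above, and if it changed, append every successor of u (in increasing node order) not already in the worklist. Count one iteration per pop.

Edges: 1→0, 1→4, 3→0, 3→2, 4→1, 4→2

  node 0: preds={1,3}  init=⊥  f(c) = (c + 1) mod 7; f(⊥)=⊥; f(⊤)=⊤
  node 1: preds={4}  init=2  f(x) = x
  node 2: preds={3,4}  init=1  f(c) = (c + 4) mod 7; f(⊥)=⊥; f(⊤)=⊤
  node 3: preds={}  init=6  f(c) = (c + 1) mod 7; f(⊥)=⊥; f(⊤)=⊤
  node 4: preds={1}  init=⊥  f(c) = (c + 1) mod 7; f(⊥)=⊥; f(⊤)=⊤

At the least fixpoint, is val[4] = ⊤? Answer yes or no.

yes

Iteration log — 11 steps:
  step 1. node 0  ⊔preds=⊤  new=⊤  old=⊥  +wl: 
  step 2. node 1  ⊔preds=⊥  new=2  stable
  step 3. node 2  ⊔preds=6  new=⊤  old=1  +wl: 
  step 4. node 3  ⊔preds=⊥  new=6  stable
  step 5. node 4  ⊔preds=2  new=3  old=⊥  +wl: 1,2
  step 6. node 1  ⊔preds=3  new=⊤  old=2  +wl: 0,4
  step 7. node 2  ⊔preds=⊤  new=⊤  stable
  step 8. node 0  ⊔preds=⊤  new=⊤  stable
  step 9. node 4  ⊔preds=⊤  new=⊤  old=3  +wl: 1,2
  step 10. node 1  ⊔preds=⊤  new=⊤  stable
  step 11. node 2  ⊔preds=⊤  new=⊤  stable

Least fixpoint reached:
  node 0: ⊤
  node 1: ⊤
  node 2: ⊤
  node 3: 6
  node 4: ⊤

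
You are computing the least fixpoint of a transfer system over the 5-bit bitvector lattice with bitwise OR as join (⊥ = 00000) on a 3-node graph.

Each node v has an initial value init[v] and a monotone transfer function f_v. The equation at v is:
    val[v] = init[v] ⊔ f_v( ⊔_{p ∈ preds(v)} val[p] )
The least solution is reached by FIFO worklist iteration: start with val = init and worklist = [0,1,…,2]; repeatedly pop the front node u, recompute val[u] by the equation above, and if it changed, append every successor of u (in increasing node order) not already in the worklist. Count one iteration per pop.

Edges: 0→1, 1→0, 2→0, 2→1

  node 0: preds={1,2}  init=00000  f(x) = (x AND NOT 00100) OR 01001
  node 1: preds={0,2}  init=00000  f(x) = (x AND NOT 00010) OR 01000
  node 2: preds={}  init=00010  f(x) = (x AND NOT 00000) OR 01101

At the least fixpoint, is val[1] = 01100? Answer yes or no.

no

Trace (6 dequeues):
  [1] u=0 | in 00010 | out 01011 | prev 00000 | push {}
  [2] u=1 | in 01011 | out 01001 | prev 00000 | push {0}
  [3] u=2 | in 00000 | out 01111 | prev 00010 | push {1}
  [4] u=0 | in 01111 | out 01011 | ==
  [5] u=1 | in 01111 | out 01101 | prev 01001 | push {0}
  [6] u=0 | in 01111 | out 01011 | ==

Converged values:
  [0] 01011
  [1] 01101
  [2] 01111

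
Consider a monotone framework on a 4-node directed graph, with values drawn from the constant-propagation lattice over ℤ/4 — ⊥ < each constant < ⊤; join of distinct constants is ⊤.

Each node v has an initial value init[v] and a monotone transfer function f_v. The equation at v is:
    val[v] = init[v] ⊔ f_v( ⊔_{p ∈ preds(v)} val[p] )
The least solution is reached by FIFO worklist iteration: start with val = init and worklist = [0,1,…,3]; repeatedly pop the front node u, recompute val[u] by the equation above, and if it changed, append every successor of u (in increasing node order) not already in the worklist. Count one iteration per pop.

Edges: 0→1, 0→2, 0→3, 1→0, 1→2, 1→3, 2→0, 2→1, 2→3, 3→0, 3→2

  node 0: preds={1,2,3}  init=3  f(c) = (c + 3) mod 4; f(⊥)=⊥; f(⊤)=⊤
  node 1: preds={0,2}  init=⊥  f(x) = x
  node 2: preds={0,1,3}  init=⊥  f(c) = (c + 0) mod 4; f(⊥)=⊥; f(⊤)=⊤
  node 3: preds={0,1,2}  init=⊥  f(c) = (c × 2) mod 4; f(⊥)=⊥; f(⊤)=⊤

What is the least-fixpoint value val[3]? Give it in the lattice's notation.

Worklist (11 pops):
  #1 pop 0: in=⊥ → 3 (no change)
  #2 pop 1: in=3 → 3 (was ⊥); enqueue [0]
  #3 pop 2: in=3 → 3 (was ⊥); enqueue [1]
  #4 pop 3: in=3 → 2 (was ⊥); enqueue [2]
  #5 pop 0: in=⊤ → ⊤ (was 3); enqueue [3]
  #6 pop 1: in=⊤ → ⊤ (was 3); enqueue [0]
  #7 pop 2: in=⊤ → ⊤ (was 3); enqueue [1]
  #8 pop 3: in=⊤ → ⊤ (was 2); enqueue [2]
  #9 pop 0: in=⊤ → ⊤ (no change)
  #10 pop 1: in=⊤ → ⊤ (no change)
  #11 pop 2: in=⊤ → ⊤ (no change)

Fixpoint:
  val[0] = ⊤
  val[1] = ⊤
  val[2] = ⊤
  val[3] = ⊤

⊤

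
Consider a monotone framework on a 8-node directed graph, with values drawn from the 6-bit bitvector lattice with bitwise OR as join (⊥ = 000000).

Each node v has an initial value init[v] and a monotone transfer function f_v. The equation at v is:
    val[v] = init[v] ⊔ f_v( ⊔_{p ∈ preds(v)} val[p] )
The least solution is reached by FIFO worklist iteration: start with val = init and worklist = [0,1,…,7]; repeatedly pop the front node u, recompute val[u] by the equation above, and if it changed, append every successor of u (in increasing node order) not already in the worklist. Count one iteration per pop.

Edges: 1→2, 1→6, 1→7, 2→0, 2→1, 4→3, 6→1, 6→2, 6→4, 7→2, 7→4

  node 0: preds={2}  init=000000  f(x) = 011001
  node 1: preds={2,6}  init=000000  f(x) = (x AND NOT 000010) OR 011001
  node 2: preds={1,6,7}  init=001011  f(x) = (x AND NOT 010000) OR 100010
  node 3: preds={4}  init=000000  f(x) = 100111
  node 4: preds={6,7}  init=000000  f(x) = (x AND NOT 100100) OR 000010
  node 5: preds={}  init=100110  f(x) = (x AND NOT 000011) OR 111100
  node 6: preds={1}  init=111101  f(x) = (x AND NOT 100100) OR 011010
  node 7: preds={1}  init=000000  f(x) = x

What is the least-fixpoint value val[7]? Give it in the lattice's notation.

Iteration log — 13 steps:
  step 1. node 0  ⊔preds=001011  new=011001  old=000000  +wl: 
  step 2. node 1  ⊔preds=111111  new=111101  old=000000  +wl: 
  step 3. node 2  ⊔preds=111101  new=101111  old=001011  +wl: 0,1
  step 4. node 3  ⊔preds=000000  new=100111  old=000000  +wl: 
  step 5. node 4  ⊔preds=111101  new=011011  old=000000  +wl: 3
  step 6. node 5  ⊔preds=000000  new=111110  old=100110  +wl: 
  step 7. node 6  ⊔preds=111101  new=111111  old=111101  +wl: 2,4
  step 8. node 7  ⊔preds=111101  new=111101  old=000000  +wl: 
  step 9. node 0  ⊔preds=101111  new=011001  stable
  step 10. node 1  ⊔preds=111111  new=111101  stable
  step 11. node 3  ⊔preds=011011  new=100111  stable
  step 12. node 2  ⊔preds=111111  new=101111  stable
  step 13. node 4  ⊔preds=111111  new=011011  stable

Least fixpoint reached:
  node 0: 011001
  node 1: 111101
  node 2: 101111
  node 3: 100111
  node 4: 011011
  node 5: 111110
  node 6: 111111
  node 7: 111101

111101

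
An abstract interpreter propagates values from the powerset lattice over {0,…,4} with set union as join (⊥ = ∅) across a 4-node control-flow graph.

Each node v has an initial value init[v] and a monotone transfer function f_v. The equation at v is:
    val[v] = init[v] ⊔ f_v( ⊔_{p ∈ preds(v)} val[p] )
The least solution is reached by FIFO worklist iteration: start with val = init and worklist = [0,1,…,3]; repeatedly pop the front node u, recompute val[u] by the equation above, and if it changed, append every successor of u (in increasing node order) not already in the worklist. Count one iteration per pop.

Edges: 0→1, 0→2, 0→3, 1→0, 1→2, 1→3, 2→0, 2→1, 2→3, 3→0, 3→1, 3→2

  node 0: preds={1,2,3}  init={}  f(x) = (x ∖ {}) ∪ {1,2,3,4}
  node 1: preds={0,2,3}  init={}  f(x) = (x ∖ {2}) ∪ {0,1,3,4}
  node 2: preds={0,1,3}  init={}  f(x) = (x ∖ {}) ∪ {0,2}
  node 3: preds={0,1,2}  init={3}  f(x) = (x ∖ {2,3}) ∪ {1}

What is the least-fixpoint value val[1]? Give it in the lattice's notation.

{0,1,3,4}

Worklist (8 pops):
  #1 pop 0: in={3} → {1,2,3,4} (was {}); enqueue []
  #2 pop 1: in={1,2,3,4} → {0,1,3,4} (was {}); enqueue [0]
  #3 pop 2: in={0,1,2,3,4} → {0,1,2,3,4} (was {}); enqueue [1]
  #4 pop 3: in={0,1,2,3,4} → {0,1,3,4} (was {3}); enqueue [2]
  #5 pop 0: in={0,1,2,3,4} → {0,1,2,3,4} (was {1,2,3,4}); enqueue [3]
  #6 pop 1: in={0,1,2,3,4} → {0,1,3,4} (no change)
  #7 pop 2: in={0,1,2,3,4} → {0,1,2,3,4} (no change)
  #8 pop 3: in={0,1,2,3,4} → {0,1,3,4} (no change)

Fixpoint:
  val[0] = {0,1,2,3,4}
  val[1] = {0,1,3,4}
  val[2] = {0,1,2,3,4}
  val[3] = {0,1,3,4}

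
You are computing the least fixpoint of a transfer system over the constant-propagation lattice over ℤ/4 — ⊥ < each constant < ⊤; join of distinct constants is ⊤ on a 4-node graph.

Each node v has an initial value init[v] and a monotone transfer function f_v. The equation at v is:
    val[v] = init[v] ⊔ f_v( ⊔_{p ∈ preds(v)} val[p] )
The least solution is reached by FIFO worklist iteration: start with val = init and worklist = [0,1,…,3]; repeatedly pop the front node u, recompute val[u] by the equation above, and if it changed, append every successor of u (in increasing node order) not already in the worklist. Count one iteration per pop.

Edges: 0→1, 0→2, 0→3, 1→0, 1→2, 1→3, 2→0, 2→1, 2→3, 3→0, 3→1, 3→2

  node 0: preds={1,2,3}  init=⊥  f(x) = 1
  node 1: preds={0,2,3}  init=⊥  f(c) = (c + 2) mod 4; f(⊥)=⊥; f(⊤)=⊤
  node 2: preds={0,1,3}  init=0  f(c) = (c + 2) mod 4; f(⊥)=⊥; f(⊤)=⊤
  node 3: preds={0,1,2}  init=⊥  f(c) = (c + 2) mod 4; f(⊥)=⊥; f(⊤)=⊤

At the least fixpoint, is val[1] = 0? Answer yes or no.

Iteration log — 7 steps:
  step 1. node 0  ⊔preds=0  new=1  old=⊥  +wl: 
  step 2. node 1  ⊔preds=⊤  new=⊤  old=⊥  +wl: 0
  step 3. node 2  ⊔preds=⊤  new=⊤  old=0  +wl: 1
  step 4. node 3  ⊔preds=⊤  new=⊤  old=⊥  +wl: 2
  step 5. node 0  ⊔preds=⊤  new=1  stable
  step 6. node 1  ⊔preds=⊤  new=⊤  stable
  step 7. node 2  ⊔preds=⊤  new=⊤  stable

Least fixpoint reached:
  node 0: 1
  node 1: ⊤
  node 2: ⊤
  node 3: ⊤

no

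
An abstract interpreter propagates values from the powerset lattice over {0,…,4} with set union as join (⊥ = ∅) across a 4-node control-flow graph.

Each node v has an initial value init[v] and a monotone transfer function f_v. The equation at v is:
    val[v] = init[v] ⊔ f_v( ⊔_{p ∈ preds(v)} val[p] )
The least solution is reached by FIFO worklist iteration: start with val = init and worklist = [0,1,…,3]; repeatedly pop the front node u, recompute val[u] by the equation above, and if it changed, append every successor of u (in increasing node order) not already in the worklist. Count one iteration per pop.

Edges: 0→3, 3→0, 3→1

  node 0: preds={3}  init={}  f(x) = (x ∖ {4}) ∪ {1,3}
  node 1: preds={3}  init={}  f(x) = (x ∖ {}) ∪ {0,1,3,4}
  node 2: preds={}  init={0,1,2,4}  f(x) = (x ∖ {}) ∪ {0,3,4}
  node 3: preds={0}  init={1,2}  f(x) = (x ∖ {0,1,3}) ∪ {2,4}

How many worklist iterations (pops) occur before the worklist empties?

Iteration log — 6 steps:
  step 1. node 0  ⊔preds={1,2}  new={1,2,3}  old={}  +wl: 
  step 2. node 1  ⊔preds={1,2}  new={0,1,2,3,4}  old={}  +wl: 
  step 3. node 2  ⊔preds={}  new={0,1,2,3,4}  old={0,1,2,4}  +wl: 
  step 4. node 3  ⊔preds={1,2,3}  new={1,2,4}  old={1,2}  +wl: 0,1
  step 5. node 0  ⊔preds={1,2,4}  new={1,2,3}  stable
  step 6. node 1  ⊔preds={1,2,4}  new={0,1,2,3,4}  stable

Least fixpoint reached:
  node 0: {1,2,3}
  node 1: {0,1,2,3,4}
  node 2: {0,1,2,3,4}
  node 3: {1,2,4}

6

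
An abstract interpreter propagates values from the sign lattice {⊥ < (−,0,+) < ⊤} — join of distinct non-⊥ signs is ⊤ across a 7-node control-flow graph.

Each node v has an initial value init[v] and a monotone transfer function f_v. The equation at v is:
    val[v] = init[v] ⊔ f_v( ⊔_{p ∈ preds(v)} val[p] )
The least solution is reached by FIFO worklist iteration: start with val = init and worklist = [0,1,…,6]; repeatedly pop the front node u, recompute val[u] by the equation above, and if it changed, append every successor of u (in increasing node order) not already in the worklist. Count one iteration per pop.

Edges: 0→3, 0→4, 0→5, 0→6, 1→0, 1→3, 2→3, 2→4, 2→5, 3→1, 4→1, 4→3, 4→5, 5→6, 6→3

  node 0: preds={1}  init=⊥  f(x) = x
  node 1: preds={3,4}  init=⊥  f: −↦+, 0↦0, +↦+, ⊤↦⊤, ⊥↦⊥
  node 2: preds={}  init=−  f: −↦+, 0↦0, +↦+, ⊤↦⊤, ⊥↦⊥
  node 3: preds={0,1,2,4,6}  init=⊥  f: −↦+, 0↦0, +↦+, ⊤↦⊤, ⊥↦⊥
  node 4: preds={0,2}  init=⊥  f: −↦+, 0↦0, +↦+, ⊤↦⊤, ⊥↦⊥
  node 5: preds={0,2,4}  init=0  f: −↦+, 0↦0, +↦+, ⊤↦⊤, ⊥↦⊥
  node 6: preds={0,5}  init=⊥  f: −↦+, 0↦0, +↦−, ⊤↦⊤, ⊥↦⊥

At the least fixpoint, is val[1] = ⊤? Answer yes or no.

yes

Iteration log — 21 steps:
  step 1. node 0  ⊔preds=⊥  new=⊥  stable
  step 2. node 1  ⊔preds=⊥  new=⊥  stable
  step 3. node 2  ⊔preds=⊥  new=−  stable
  step 4. node 3  ⊔preds=−  new=+  old=⊥  +wl: 1
  step 5. node 4  ⊔preds=−  new=+  old=⊥  +wl: 3
  step 6. node 5  ⊔preds=⊤  new=⊤  old=0  +wl: 
  step 7. node 6  ⊔preds=⊤  new=⊤  old=⊥  +wl: 
  step 8. node 1  ⊔preds=+  new=+  old=⊥  +wl: 0
  step 9. node 3  ⊔preds=⊤  new=⊤  old=+  +wl: 1
  step 10. node 0  ⊔preds=+  new=+  old=⊥  +wl: 3,4,5,6
  step 11. node 1  ⊔preds=⊤  new=⊤  old=+  +wl: 0
  step 12. node 3  ⊔preds=⊤  new=⊤  stable
  step 13. node 4  ⊔preds=⊤  new=⊤  old=+  +wl: 1,3
  step 14. node 5  ⊔preds=⊤  new=⊤  stable
  step 15. node 6  ⊔preds=⊤  new=⊤  stable
  step 16. node 0  ⊔preds=⊤  new=⊤  old=+  +wl: 4,5,6
  step 17. node 1  ⊔preds=⊤  new=⊤  stable
  step 18. node 3  ⊔preds=⊤  new=⊤  stable
  step 19. node 4  ⊔preds=⊤  new=⊤  stable
  step 20. node 5  ⊔preds=⊤  new=⊤  stable
  step 21. node 6  ⊔preds=⊤  new=⊤  stable

Least fixpoint reached:
  node 0: ⊤
  node 1: ⊤
  node 2: −
  node 3: ⊤
  node 4: ⊤
  node 5: ⊤
  node 6: ⊤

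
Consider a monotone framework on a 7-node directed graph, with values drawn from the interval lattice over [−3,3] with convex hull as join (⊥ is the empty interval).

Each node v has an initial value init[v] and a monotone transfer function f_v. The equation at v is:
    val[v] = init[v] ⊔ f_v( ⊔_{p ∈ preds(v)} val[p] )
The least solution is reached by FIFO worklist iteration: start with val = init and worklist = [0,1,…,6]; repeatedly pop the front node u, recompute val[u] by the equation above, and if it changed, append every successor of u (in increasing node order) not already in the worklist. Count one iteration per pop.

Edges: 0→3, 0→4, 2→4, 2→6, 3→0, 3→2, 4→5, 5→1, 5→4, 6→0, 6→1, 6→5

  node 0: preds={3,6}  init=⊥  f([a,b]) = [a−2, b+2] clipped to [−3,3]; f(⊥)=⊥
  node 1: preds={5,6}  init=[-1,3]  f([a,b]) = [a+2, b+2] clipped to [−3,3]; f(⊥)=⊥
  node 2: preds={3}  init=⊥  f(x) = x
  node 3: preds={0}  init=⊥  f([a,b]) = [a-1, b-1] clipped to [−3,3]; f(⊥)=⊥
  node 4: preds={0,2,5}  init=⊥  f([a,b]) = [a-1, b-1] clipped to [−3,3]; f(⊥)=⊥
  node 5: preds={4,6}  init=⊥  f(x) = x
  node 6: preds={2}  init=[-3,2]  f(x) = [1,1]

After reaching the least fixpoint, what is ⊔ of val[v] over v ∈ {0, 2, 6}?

[-3,3]

Worklist (12 pops):
  #1 pop 0: in=[-3,2] → [-3,3] (was ⊥); enqueue []
  #2 pop 1: in=[-3,2] → [-1,3] (no change)
  #3 pop 2: in=⊥ → ⊥ (no change)
  #4 pop 3: in=[-3,3] → [-3,2] (was ⊥); enqueue [0,2]
  #5 pop 4: in=[-3,3] → [-3,2] (was ⊥); enqueue []
  #6 pop 5: in=[-3,2] → [-3,2] (was ⊥); enqueue [1,4]
  #7 pop 6: in=⊥ → [-3,2] (no change)
  #8 pop 0: in=[-3,2] → [-3,3] (no change)
  #9 pop 2: in=[-3,2] → [-3,2] (was ⊥); enqueue [6]
  #10 pop 1: in=[-3,2] → [-1,3] (no change)
  #11 pop 4: in=[-3,3] → [-3,2] (no change)
  #12 pop 6: in=[-3,2] → [-3,2] (no change)

Fixpoint:
  val[0] = [-3,3]
  val[1] = [-1,3]
  val[2] = [-3,2]
  val[3] = [-3,2]
  val[4] = [-3,2]
  val[5] = [-3,2]
  val[6] = [-3,2]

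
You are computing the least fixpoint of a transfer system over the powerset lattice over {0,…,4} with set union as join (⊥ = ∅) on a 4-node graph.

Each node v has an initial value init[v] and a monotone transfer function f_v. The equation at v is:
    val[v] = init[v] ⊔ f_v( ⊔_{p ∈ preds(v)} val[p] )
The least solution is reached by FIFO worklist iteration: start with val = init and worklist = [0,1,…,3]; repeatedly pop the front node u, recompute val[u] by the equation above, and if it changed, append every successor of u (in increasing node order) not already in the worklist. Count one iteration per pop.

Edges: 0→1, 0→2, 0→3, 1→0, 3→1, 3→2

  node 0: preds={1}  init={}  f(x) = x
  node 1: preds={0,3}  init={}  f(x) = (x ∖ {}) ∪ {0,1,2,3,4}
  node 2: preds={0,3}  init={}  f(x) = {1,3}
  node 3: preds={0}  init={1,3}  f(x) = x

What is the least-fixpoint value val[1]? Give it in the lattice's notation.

Worklist (10 pops):
  #1 pop 0: in={} → {} (no change)
  #2 pop 1: in={1,3} → {0,1,2,3,4} (was {}); enqueue [0]
  #3 pop 2: in={1,3} → {1,3} (was {}); enqueue []
  #4 pop 3: in={} → {1,3} (no change)
  #5 pop 0: in={0,1,2,3,4} → {0,1,2,3,4} (was {}); enqueue [1,2,3]
  #6 pop 1: in={0,1,2,3,4} → {0,1,2,3,4} (no change)
  #7 pop 2: in={0,1,2,3,4} → {1,3} (no change)
  #8 pop 3: in={0,1,2,3,4} → {0,1,2,3,4} (was {1,3}); enqueue [1,2]
  #9 pop 1: in={0,1,2,3,4} → {0,1,2,3,4} (no change)
  #10 pop 2: in={0,1,2,3,4} → {1,3} (no change)

Fixpoint:
  val[0] = {0,1,2,3,4}
  val[1] = {0,1,2,3,4}
  val[2] = {1,3}
  val[3] = {0,1,2,3,4}

{0,1,2,3,4}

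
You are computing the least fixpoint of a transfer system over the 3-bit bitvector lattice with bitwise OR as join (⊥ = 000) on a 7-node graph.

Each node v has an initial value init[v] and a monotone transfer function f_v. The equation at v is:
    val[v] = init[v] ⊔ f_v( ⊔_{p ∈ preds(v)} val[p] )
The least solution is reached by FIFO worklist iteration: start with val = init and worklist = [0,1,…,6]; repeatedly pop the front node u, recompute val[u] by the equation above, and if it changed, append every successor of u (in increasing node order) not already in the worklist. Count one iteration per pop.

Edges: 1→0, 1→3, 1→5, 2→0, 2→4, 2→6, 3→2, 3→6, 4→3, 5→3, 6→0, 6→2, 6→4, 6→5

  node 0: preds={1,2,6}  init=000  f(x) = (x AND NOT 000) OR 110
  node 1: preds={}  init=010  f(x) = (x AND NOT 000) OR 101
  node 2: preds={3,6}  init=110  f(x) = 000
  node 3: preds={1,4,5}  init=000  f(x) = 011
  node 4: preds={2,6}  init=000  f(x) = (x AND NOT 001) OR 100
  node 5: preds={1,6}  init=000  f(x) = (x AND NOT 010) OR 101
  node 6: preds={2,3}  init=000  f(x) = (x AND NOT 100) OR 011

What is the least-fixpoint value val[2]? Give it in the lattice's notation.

Worklist (12 pops):
  #1 pop 0: in=110 → 110 (was 000); enqueue []
  #2 pop 1: in=000 → 111 (was 010); enqueue [0]
  #3 pop 2: in=000 → 110 (no change)
  #4 pop 3: in=111 → 011 (was 000); enqueue [2]
  #5 pop 4: in=110 → 110 (was 000); enqueue [3]
  #6 pop 5: in=111 → 101 (was 000); enqueue []
  #7 pop 6: in=111 → 011 (was 000); enqueue [4,5]
  #8 pop 0: in=111 → 111 (was 110); enqueue []
  #9 pop 2: in=011 → 110 (no change)
  #10 pop 3: in=111 → 011 (no change)
  #11 pop 4: in=111 → 110 (no change)
  #12 pop 5: in=111 → 101 (no change)

Fixpoint:
  val[0] = 111
  val[1] = 111
  val[2] = 110
  val[3] = 011
  val[4] = 110
  val[5] = 101
  val[6] = 011

110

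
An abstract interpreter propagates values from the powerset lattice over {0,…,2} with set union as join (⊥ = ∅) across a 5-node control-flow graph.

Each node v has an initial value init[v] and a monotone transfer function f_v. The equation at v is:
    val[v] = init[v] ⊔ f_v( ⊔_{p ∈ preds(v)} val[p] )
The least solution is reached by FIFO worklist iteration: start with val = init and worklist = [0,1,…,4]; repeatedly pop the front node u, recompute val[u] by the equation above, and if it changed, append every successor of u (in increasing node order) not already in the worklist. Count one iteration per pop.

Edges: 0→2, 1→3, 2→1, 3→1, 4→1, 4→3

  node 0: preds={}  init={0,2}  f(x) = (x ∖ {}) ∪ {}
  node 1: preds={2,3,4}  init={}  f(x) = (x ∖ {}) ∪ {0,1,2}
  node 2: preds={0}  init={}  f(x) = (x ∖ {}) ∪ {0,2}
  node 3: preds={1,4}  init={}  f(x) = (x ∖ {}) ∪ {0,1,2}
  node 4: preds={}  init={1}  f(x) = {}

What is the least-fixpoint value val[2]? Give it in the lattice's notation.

Trace (6 dequeues):
  [1] u=0 | in {} | out {0,2} | ==
  [2] u=1 | in {1} | out {0,1,2} | prev {} | push {}
  [3] u=2 | in {0,2} | out {0,2} | prev {} | push {1}
  [4] u=3 | in {0,1,2} | out {0,1,2} | prev {} | push {}
  [5] u=4 | in {} | out {1} | ==
  [6] u=1 | in {0,1,2} | out {0,1,2} | ==

Converged values:
  [0] {0,2}
  [1] {0,1,2}
  [2] {0,2}
  [3] {0,1,2}
  [4] {1}

{0,2}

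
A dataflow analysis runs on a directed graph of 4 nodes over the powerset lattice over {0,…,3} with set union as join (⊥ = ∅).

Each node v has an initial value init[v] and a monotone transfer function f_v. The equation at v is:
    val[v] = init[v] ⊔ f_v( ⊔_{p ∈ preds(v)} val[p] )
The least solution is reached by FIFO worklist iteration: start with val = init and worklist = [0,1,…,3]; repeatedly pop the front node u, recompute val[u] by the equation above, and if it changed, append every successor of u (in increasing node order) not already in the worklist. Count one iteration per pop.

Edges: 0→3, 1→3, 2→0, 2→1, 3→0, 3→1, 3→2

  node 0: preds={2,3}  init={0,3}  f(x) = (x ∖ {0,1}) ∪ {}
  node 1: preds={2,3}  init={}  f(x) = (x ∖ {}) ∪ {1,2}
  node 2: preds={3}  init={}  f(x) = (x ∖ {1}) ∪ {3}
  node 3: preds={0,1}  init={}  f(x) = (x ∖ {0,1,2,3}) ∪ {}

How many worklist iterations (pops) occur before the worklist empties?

7

Trace (7 dequeues):
  [1] u=0 | in {} | out {0,3} | ==
  [2] u=1 | in {} | out {1,2} | prev {} | push {}
  [3] u=2 | in {} | out {3} | prev {} | push {0,1}
  [4] u=3 | in {0,1,2,3} | out {} | ==
  [5] u=0 | in {3} | out {0,3} | ==
  [6] u=1 | in {3} | out {1,2,3} | prev {1,2} | push {3}
  [7] u=3 | in {0,1,2,3} | out {} | ==

Converged values:
  [0] {0,3}
  [1] {1,2,3}
  [2] {3}
  [3] {}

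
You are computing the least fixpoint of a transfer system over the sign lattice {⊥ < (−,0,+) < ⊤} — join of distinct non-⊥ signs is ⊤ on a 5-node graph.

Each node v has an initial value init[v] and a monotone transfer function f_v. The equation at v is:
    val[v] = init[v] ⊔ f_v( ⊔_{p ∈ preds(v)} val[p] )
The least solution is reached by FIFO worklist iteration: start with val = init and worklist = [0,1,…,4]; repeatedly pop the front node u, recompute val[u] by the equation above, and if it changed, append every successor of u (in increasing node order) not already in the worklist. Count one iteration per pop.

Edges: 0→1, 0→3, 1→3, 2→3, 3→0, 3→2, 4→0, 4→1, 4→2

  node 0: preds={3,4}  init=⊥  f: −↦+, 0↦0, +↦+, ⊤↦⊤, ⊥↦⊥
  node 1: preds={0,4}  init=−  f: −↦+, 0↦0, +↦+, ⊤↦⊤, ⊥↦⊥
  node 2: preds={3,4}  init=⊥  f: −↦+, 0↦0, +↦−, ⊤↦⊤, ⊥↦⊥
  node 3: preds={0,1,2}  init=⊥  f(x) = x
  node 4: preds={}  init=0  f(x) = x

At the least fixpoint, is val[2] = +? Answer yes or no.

no

Iteration log — 9 steps:
  step 1. node 0  ⊔preds=0  new=0  old=⊥  +wl: 
  step 2. node 1  ⊔preds=0  new=⊤  old=−  +wl: 
  step 3. node 2  ⊔preds=0  new=0  old=⊥  +wl: 
  step 4. node 3  ⊔preds=⊤  new=⊤  old=⊥  +wl: 0,2
  step 5. node 4  ⊔preds=⊥  new=0  stable
  step 6. node 0  ⊔preds=⊤  new=⊤  old=0  +wl: 1,3
  step 7. node 2  ⊔preds=⊤  new=⊤  old=0  +wl: 
  step 8. node 1  ⊔preds=⊤  new=⊤  stable
  step 9. node 3  ⊔preds=⊤  new=⊤  stable

Least fixpoint reached:
  node 0: ⊤
  node 1: ⊤
  node 2: ⊤
  node 3: ⊤
  node 4: 0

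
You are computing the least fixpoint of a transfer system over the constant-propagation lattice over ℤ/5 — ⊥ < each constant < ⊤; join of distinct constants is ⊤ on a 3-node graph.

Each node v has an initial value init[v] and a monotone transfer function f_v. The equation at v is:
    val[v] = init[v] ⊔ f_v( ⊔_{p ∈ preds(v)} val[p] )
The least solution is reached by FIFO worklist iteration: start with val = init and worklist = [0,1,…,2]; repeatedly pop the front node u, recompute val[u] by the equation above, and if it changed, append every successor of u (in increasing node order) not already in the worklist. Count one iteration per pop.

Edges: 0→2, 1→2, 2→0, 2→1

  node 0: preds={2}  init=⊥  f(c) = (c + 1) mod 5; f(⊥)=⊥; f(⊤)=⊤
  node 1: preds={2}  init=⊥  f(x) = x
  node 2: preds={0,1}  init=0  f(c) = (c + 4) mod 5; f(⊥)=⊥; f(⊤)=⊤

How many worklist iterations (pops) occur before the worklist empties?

Iteration log — 6 steps:
  step 1. node 0  ⊔preds=0  new=1  old=⊥  +wl: 
  step 2. node 1  ⊔preds=0  new=0  old=⊥  +wl: 
  step 3. node 2  ⊔preds=⊤  new=⊤  old=0  +wl: 0,1
  step 4. node 0  ⊔preds=⊤  new=⊤  old=1  +wl: 2
  step 5. node 1  ⊔preds=⊤  new=⊤  old=0  +wl: 
  step 6. node 2  ⊔preds=⊤  new=⊤  stable

Least fixpoint reached:
  node 0: ⊤
  node 1: ⊤
  node 2: ⊤

6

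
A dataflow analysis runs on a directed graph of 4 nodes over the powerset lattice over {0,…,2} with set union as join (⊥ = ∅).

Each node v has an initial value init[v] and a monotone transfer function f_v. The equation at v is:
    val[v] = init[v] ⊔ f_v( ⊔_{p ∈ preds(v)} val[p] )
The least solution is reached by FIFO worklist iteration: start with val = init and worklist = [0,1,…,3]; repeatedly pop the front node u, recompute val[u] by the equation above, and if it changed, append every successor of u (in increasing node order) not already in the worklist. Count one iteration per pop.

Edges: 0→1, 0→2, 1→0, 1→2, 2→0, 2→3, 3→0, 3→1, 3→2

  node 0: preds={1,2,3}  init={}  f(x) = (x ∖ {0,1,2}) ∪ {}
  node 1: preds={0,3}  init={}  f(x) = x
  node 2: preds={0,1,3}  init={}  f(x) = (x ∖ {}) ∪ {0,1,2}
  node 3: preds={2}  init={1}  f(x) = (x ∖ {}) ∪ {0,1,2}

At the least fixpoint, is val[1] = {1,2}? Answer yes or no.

Trace (8 dequeues):
  [1] u=0 | in {1} | out {} | ==
  [2] u=1 | in {1} | out {1} | prev {} | push {0}
  [3] u=2 | in {1} | out {0,1,2} | prev {} | push {}
  [4] u=3 | in {0,1,2} | out {0,1,2} | prev {1} | push {1,2}
  [5] u=0 | in {0,1,2} | out {} | ==
  [6] u=1 | in {0,1,2} | out {0,1,2} | prev {1} | push {0}
  [7] u=2 | in {0,1,2} | out {0,1,2} | ==
  [8] u=0 | in {0,1,2} | out {} | ==

Converged values:
  [0] {}
  [1] {0,1,2}
  [2] {0,1,2}
  [3] {0,1,2}

no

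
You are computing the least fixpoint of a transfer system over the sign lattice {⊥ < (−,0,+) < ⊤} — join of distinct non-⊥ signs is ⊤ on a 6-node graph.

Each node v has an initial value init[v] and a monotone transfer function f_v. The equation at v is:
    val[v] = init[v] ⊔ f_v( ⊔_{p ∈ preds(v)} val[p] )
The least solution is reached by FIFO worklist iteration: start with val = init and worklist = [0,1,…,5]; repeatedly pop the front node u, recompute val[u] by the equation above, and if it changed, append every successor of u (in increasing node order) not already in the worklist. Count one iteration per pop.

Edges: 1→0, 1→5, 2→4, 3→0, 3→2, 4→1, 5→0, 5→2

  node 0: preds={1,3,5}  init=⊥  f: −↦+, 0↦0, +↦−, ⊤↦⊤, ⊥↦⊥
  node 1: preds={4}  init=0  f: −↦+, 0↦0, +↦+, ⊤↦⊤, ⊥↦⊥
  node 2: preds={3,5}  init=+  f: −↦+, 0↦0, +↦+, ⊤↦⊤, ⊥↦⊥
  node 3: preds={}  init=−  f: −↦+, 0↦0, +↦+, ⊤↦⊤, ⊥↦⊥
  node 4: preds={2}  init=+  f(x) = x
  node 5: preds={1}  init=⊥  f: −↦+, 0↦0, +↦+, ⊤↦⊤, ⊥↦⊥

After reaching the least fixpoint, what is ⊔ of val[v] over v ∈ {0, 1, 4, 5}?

⊤

Worklist (10 pops):
  #1 pop 0: in=⊤ → ⊤ (was ⊥); enqueue []
  #2 pop 1: in=+ → ⊤ (was 0); enqueue [0]
  #3 pop 2: in=− → + (no change)
  #4 pop 3: in=⊥ → − (no change)
  #5 pop 4: in=+ → + (no change)
  #6 pop 5: in=⊤ → ⊤ (was ⊥); enqueue [2]
  #7 pop 0: in=⊤ → ⊤ (no change)
  #8 pop 2: in=⊤ → ⊤ (was +); enqueue [4]
  #9 pop 4: in=⊤ → ⊤ (was +); enqueue [1]
  #10 pop 1: in=⊤ → ⊤ (no change)

Fixpoint:
  val[0] = ⊤
  val[1] = ⊤
  val[2] = ⊤
  val[3] = −
  val[4] = ⊤
  val[5] = ⊤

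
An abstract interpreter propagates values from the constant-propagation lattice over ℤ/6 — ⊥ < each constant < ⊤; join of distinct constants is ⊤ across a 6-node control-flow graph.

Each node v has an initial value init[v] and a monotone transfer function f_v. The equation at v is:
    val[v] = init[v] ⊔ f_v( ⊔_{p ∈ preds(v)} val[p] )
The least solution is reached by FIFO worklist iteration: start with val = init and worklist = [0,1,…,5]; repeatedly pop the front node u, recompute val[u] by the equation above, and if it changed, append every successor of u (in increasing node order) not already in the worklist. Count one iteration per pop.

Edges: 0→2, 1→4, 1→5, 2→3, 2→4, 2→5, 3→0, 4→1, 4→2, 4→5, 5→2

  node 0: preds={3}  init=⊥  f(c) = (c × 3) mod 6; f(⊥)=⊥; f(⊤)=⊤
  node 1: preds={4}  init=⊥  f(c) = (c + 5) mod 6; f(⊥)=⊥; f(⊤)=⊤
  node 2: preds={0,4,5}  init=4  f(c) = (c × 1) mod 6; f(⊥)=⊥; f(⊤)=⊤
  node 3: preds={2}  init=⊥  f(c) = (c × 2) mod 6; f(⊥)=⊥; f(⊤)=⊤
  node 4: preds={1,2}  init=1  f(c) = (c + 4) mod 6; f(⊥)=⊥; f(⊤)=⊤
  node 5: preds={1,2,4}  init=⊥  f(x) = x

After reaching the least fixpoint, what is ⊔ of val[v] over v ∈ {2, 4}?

Worklist (11 pops):
  #1 pop 0: in=⊥ → ⊥ (no change)
  #2 pop 1: in=1 → 0 (was ⊥); enqueue []
  #3 pop 2: in=1 → ⊤ (was 4); enqueue []
  #4 pop 3: in=⊤ → ⊤ (was ⊥); enqueue [0]
  #5 pop 4: in=⊤ → ⊤ (was 1); enqueue [1,2]
  #6 pop 5: in=⊤ → ⊤ (was ⊥); enqueue []
  #7 pop 0: in=⊤ → ⊤ (was ⊥); enqueue []
  #8 pop 1: in=⊤ → ⊤ (was 0); enqueue [4,5]
  #9 pop 2: in=⊤ → ⊤ (no change)
  #10 pop 4: in=⊤ → ⊤ (no change)
  #11 pop 5: in=⊤ → ⊤ (no change)

Fixpoint:
  val[0] = ⊤
  val[1] = ⊤
  val[2] = ⊤
  val[3] = ⊤
  val[4] = ⊤
  val[5] = ⊤

⊤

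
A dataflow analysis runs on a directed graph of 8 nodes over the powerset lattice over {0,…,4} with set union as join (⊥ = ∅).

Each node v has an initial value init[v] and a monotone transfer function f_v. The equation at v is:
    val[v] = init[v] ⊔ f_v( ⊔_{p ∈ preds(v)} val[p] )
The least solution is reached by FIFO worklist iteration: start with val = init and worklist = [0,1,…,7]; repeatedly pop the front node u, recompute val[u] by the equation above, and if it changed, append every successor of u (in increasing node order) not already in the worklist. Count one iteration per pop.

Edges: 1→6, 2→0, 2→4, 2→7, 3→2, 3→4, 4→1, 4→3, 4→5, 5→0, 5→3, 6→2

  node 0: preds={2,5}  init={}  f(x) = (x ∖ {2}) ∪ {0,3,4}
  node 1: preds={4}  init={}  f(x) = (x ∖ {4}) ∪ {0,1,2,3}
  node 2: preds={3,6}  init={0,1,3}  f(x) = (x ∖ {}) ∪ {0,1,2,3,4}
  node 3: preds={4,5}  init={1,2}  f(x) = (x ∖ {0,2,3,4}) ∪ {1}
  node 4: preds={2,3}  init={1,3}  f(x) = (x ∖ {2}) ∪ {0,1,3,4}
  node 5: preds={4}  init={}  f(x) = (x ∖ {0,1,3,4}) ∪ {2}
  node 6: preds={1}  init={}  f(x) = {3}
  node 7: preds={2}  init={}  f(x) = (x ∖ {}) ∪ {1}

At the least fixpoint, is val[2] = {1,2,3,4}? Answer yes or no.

no

Worklist (12 pops):
  #1 pop 0: in={0,1,3} → {0,1,3,4} (was {}); enqueue []
  #2 pop 1: in={1,3} → {0,1,2,3} (was {}); enqueue []
  #3 pop 2: in={1,2} → {0,1,2,3,4} (was {0,1,3}); enqueue [0]
  #4 pop 3: in={1,3} → {1,2} (no change)
  #5 pop 4: in={0,1,2,3,4} → {0,1,3,4} (was {1,3}); enqueue [1,3]
  #6 pop 5: in={0,1,3,4} → {2} (was {}); enqueue []
  #7 pop 6: in={0,1,2,3} → {3} (was {}); enqueue [2]
  #8 pop 7: in={0,1,2,3,4} → {0,1,2,3,4} (was {}); enqueue []
  #9 pop 0: in={0,1,2,3,4} → {0,1,3,4} (no change)
  #10 pop 1: in={0,1,3,4} → {0,1,2,3} (no change)
  #11 pop 3: in={0,1,2,3,4} → {1,2} (no change)
  #12 pop 2: in={1,2,3} → {0,1,2,3,4} (no change)

Fixpoint:
  val[0] = {0,1,3,4}
  val[1] = {0,1,2,3}
  val[2] = {0,1,2,3,4}
  val[3] = {1,2}
  val[4] = {0,1,3,4}
  val[5] = {2}
  val[6] = {3}
  val[7] = {0,1,2,3,4}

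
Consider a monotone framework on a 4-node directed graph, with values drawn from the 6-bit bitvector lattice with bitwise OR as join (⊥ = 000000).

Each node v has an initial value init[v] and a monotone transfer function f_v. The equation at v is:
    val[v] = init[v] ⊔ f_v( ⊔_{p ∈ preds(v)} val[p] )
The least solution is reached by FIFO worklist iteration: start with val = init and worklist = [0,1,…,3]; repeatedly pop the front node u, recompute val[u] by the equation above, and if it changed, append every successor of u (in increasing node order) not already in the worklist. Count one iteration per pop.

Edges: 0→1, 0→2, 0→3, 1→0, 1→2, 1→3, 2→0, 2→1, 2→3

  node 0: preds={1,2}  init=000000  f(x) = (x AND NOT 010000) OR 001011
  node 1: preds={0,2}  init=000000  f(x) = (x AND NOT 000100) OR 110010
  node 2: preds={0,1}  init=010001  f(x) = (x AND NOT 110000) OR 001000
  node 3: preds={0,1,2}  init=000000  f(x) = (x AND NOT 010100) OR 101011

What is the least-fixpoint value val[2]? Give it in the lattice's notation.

011011

Trace (8 dequeues):
  [1] u=0 | in 010001 | out 001011 | prev 000000 | push {}
  [2] u=1 | in 011011 | out 111011 | prev 000000 | push {0}
  [3] u=2 | in 111011 | out 011011 | prev 010001 | push {1}
  [4] u=3 | in 111011 | out 101011 | prev 000000 | push {}
  [5] u=0 | in 111011 | out 101011 | prev 001011 | push {2,3}
  [6] u=1 | in 111011 | out 111011 | ==
  [7] u=2 | in 111011 | out 011011 | ==
  [8] u=3 | in 111011 | out 101011 | ==

Converged values:
  [0] 101011
  [1] 111011
  [2] 011011
  [3] 101011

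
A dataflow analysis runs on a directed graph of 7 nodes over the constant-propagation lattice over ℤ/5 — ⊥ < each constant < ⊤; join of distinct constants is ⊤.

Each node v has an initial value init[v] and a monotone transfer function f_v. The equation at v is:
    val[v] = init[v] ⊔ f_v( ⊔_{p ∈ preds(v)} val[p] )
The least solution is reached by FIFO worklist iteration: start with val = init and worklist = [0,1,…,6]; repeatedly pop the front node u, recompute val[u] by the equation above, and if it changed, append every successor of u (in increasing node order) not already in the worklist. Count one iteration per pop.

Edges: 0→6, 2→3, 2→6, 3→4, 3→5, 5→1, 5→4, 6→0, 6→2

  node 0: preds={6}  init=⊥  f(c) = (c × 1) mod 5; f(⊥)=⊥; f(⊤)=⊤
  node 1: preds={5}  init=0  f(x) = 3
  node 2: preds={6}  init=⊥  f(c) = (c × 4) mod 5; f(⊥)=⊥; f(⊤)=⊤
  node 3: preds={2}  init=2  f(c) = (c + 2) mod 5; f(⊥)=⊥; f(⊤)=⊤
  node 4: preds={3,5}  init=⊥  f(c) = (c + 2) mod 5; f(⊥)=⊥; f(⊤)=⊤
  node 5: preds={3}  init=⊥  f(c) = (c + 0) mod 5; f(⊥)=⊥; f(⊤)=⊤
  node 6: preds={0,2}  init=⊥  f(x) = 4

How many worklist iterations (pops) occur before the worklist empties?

17

Worklist (17 pops):
  #1 pop 0: in=⊥ → ⊥ (no change)
  #2 pop 1: in=⊥ → ⊤ (was 0); enqueue []
  #3 pop 2: in=⊥ → ⊥ (no change)
  #4 pop 3: in=⊥ → 2 (no change)
  #5 pop 4: in=2 → 4 (was ⊥); enqueue []
  #6 pop 5: in=2 → 2 (was ⊥); enqueue [1,4]
  #7 pop 6: in=⊥ → 4 (was ⊥); enqueue [0,2]
  #8 pop 1: in=2 → ⊤ (no change)
  #9 pop 4: in=2 → 4 (no change)
  #10 pop 0: in=4 → 4 (was ⊥); enqueue [6]
  #11 pop 2: in=4 → 1 (was ⊥); enqueue [3]
  #12 pop 6: in=⊤ → 4 (no change)
  #13 pop 3: in=1 → ⊤ (was 2); enqueue [4,5]
  #14 pop 4: in=⊤ → ⊤ (was 4); enqueue []
  #15 pop 5: in=⊤ → ⊤ (was 2); enqueue [1,4]
  #16 pop 1: in=⊤ → ⊤ (no change)
  #17 pop 4: in=⊤ → ⊤ (no change)

Fixpoint:
  val[0] = 4
  val[1] = ⊤
  val[2] = 1
  val[3] = ⊤
  val[4] = ⊤
  val[5] = ⊤
  val[6] = 4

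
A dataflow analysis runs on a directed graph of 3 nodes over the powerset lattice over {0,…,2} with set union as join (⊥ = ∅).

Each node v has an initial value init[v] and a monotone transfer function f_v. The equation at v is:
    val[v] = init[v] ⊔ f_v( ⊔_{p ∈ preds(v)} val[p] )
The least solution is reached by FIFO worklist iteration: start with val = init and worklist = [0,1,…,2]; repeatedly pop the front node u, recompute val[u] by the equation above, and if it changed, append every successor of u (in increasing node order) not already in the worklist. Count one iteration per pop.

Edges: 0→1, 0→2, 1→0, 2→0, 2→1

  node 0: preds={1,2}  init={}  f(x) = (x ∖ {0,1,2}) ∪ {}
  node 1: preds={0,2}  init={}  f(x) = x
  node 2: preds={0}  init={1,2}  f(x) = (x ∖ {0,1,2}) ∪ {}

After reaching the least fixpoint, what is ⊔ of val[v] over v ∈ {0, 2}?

{1,2}

Worklist (4 pops):
  #1 pop 0: in={1,2} → {} (no change)
  #2 pop 1: in={1,2} → {1,2} (was {}); enqueue [0]
  #3 pop 2: in={} → {1,2} (no change)
  #4 pop 0: in={1,2} → {} (no change)

Fixpoint:
  val[0] = {}
  val[1] = {1,2}
  val[2] = {1,2}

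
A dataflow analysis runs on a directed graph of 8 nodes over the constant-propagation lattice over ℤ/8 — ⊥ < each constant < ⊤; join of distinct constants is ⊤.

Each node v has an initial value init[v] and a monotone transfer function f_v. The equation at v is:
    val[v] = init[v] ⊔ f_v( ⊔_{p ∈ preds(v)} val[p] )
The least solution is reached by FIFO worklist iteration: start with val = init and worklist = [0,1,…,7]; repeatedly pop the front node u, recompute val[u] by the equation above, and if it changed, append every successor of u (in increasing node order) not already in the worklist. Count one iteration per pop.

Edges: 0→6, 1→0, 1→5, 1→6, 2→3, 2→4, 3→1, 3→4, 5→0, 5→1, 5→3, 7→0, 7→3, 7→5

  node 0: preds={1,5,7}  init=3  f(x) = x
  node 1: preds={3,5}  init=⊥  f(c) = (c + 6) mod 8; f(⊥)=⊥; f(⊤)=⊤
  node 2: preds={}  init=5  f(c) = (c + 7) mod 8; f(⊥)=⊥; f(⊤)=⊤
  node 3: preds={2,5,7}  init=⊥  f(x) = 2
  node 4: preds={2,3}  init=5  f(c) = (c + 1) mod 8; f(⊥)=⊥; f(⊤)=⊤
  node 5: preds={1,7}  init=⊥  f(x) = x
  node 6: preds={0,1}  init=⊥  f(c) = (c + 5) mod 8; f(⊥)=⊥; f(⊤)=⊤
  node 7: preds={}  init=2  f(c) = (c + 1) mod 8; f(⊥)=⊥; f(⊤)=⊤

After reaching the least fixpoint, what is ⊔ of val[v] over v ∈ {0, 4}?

Trace (19 dequeues):
  [1] u=0 | in 2 | out ⊤ | prev 3 | push {}
  [2] u=1 | in ⊥ | out ⊥ | ==
  [3] u=2 | in ⊥ | out 5 | ==
  [4] u=3 | in ⊤ | out 2 | prev ⊥ | push {1}
  [5] u=4 | in ⊤ | out ⊤ | prev 5 | push {}
  [6] u=5 | in 2 | out 2 | prev ⊥ | push {0,3}
  [7] u=6 | in ⊤ | out ⊤ | prev ⊥ | push {}
  [8] u=7 | in ⊥ | out 2 | ==
  [9] u=1 | in 2 | out 0 | prev ⊥ | push {5,6}
  [10] u=0 | in ⊤ | out ⊤ | ==
  [11] u=3 | in ⊤ | out 2 | ==
  [12] u=5 | in ⊤ | out ⊤ | prev 2 | push {0,1,3}
  [13] u=6 | in ⊤ | out ⊤ | ==
  [14] u=0 | in ⊤ | out ⊤ | ==
  [15] u=1 | in ⊤ | out ⊤ | prev 0 | push {0,5,6}
  [16] u=3 | in ⊤ | out 2 | ==
  [17] u=0 | in ⊤ | out ⊤ | ==
  [18] u=5 | in ⊤ | out ⊤ | ==
  [19] u=6 | in ⊤ | out ⊤ | ==

Converged values:
  [0] ⊤
  [1] ⊤
  [2] 5
  [3] 2
  [4] ⊤
  [5] ⊤
  [6] ⊤
  [7] 2

⊤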